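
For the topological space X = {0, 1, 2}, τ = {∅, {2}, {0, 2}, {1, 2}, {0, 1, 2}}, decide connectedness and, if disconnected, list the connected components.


(X, τ) is connected.

Find clopen sets (U ∈ τ with X ∖ U ∈ τ):
  U = ∅, X ∖ U = {0, 1, 2} — both open, so U is clopen.
  U = {0, 1, 2}, X ∖ U = ∅ — both open, so U is clopen.
Only trivial clopens (∅ and X) exist, so (X, τ) is connected.
Compute connected components by grouping points that agree on all clopens:
  component: {0, 1, 2}


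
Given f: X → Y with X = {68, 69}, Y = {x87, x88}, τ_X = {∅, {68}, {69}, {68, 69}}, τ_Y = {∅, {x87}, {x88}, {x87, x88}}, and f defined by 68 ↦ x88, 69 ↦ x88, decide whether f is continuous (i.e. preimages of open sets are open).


f IS continuous.

Compute f^{-1}(U) for each U ∈ τ_Y:
  U = ∅: f^{-1}(U) = ∅ ∈ τ_X ✓.
  U = {x87}: f^{-1}(U) = ∅ ∈ τ_X ✓.
  U = {x88}: f^{-1}(U) = {68, 69} ∈ τ_X ✓.
  U = {x87, x88}: f^{-1}(U) = {68, 69} ∈ τ_X ✓.
Every preimage lies in τ_X, so f IS continuous.


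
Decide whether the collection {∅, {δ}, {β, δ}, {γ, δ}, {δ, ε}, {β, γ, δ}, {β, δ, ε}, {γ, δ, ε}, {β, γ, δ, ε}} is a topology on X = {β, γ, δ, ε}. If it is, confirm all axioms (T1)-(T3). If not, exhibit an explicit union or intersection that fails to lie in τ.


τ IS a topology on X.

Axiom (T1): ∅ ∈ τ? Yes; X ∈ τ? Yes.
Axiom (T2/T3): check pairwise unions and intersections of members of τ.
All pairwise intersections and unions checked — each lies in τ. Therefore τ satisfies (T1), (T2), (T3): it IS a topology on X.


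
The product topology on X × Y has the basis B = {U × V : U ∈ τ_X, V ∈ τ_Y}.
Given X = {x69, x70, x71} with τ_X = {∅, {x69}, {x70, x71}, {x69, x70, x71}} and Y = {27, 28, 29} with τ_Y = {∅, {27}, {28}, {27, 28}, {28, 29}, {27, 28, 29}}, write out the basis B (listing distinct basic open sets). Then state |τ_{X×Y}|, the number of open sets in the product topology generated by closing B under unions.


Basis B = {∅ × ∅, {x69} × {27}, {x69} × {28}, {x69} × {27, 28}, {x69} × {28, 29}, {x70, x71} × {27}, {x70, x71} × {28}, {x69} × {27, 28, 29}, {x69, x70, x71} × {27}, {x69, x70, x71} × {28}, {x70, x71} × {27, 28}, {x70, x71} × {28, 29}, {x69, x70, x71} × {27, 28}, {x69, x70, x71} × {28, 29}, {x70, x71} × {27, 28, 29}, {x69, x70, x71} × {27, 28, 29}}; |τ_{X×Y}| = 36.

Enumerate products U × V with U ∈ τ_X, V ∈ τ_Y (deduplicated):
  ∅ × ∅ = {} (∅)
  {x69} × {27} = {(x69,27)}
  {x69} × {28} = {(x69,28)}
  {x69} × {27, 28} = {(x69,27), (x69,28)}
  {x69} × {28, 29} = {(x69,28), (x69,29)}
  {x70, x71} × {27} = {(x70,27), (x71,27)}
  {x70, x71} × {28} = {(x70,28), (x71,28)}
  {x69} × {27, 28, 29} = {(x69,27), (x69,28), (x69,29)}
  {x69, x70, x71} × {27} = {(x69,27), (x70,27), (x71,27)}
  {x69, x70, x71} × {28} = {(x69,28), (x70,28), (x71,28)}
  {x70, x71} × {27, 28} = {(x70,27), (x70,28), (x71,27), (x71,28)}
  {x70, x71} × {28, 29} = {(x70,28), (x70,29), (x71,28), (x71,29)}
  {x69, x70, x71} × {27, 28} = {(x69,27), (x69,28), (x70,27), (x70,28), (x71,27), (x71,28)}
  {x69, x70, x71} × {28, 29} = {(x69,28), (x69,29), (x70,28), (x70,29), (x71,28), (x71,29)}
  {x70, x71} × {27, 28, 29} = {(x70,27), (x70,28), (x70,29), (x71,27), (x71,28), (x71,29)}
  {x69, x70, x71} × {27, 28, 29} = {(x69,27), (x69,28), (x69,29), (x70,27), (x70,28), (x70,29), (x71,27), (x71,28), (x71,29)}
These 16 distinct sets form the basis B.
Close under arbitrary unions to get τ_{X×Y}; counting gives |τ_{X×Y}| = 36.


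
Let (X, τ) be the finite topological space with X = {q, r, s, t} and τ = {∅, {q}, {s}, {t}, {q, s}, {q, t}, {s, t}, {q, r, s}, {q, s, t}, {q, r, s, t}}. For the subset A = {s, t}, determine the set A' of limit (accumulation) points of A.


A' = {r}

For each x ∈ X, list the open sets U ∈ τ with x ∈ U, then check whether U ∩ (A ∖ {x}) ≠ ∅ for every such U.
  x = q: open {q} ∋ x has {q} ∩ (A ∖ {q}) = ∅, so x is NOT a limit point.
  x = r: opens ∋ x are {q, r, s}, {q, r, s, t}; each meets A ∖ {r}, so x IS a limit point.
  x = s: open {s} ∋ x has {s} ∩ (A ∖ {s}) = ∅, so x is NOT a limit point.
  x = t: open {t} ∋ x has {t} ∩ (A ∖ {t}) = ∅, so x is NOT a limit point.
Collecting: A' = {r}.


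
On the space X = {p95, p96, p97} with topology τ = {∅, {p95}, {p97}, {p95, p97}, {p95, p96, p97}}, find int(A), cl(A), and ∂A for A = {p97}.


int(A) = {p97}, cl(A) = {p96, p97}, ∂A = {p96}.

Closed sets in (X, τ) are complements of opens:
  closed(X, τ) = {∅, {p96}, {p95, p96}, {p96, p97}, {p95, p96, p97}}.
int(A) = ⋃ {U ∈ τ : U ⊆ A}. Opens contained in A: ∅, {p97}.
Taking the union of these: int(A) = {p97}.
cl(A) = ⋂ {C closed : A ⊆ C}. Closed sets containing A: {p96, p97}, {p95, p96, p97}.
Intersecting these: cl(A) = {p96, p97}.
∂A = cl(A) ∖ int(A) = {p96, p97} ∖ {p97} = {p96}.


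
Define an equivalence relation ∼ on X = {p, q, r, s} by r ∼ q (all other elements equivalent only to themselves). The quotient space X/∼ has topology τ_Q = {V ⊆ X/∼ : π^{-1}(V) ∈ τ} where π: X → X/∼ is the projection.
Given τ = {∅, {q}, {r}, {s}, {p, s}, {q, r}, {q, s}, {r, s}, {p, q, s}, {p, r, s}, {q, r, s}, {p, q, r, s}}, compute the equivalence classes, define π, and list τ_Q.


X/∼ = {[p], [q=r], [s]}; |τ_Q| = 6.

Equivalence classes: [p], [q=r], [s].
Quotient map π: X → X/∼ sends p ↦ [p], q ↦ [q=r], r ↦ [q=r], s ↦ [s].
For each subset V ⊆ X/∼, compute π^{-1}(V) ⊆ X and check whether π^{-1}(V) ∈ τ. V is open in τ_Q iff π^{-1}(V) ∈ τ.
  V = {}: π^{-1}(V) = ∅ ∈ τ ✓.
  V = {[p]}: π^{-1}(V) = {p} ∉ τ ✗.
  V = {[q=r]}: π^{-1}(V) = {q, r} ∈ τ ✓.
  V = {[p], [q=r]}: π^{-1}(V) = {p, q, r} ∉ τ ✗.
  V = {[s]}: π^{-1}(V) = {s} ∈ τ ✓.
  V = {[p], [s]}: π^{-1}(V) = {p, s} ∈ τ ✓.
  V = {[q=r], [s]}: π^{-1}(V) = {q, r, s} ∈ τ ✓.
  V = {[p], [q=r], [s]}: π^{-1}(V) = {p, q, r, s} ∈ τ ✓.
Open sets in the quotient: τ_Q = {{}, {[q=r]}, {[s]}, {[p], [s]}, {[q=r], [s]}, {[p], [q=r], [s]}} (6 elements).


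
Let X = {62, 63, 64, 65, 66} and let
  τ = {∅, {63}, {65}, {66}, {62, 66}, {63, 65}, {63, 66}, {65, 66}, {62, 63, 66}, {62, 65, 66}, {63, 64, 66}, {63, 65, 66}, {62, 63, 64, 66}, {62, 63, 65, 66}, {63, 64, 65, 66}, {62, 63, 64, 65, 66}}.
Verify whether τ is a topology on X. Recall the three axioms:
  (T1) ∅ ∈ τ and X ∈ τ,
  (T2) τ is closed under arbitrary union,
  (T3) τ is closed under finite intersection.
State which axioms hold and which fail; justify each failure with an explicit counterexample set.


τ IS a topology on X.

Axiom (T1): ∅ ∈ τ? Yes; X ∈ τ? Yes.
Axiom (T2/T3): check pairwise unions and intersections of members of τ.
All pairwise intersections and unions checked — each lies in τ. Therefore τ satisfies (T1), (T2), (T3): it IS a topology on X.


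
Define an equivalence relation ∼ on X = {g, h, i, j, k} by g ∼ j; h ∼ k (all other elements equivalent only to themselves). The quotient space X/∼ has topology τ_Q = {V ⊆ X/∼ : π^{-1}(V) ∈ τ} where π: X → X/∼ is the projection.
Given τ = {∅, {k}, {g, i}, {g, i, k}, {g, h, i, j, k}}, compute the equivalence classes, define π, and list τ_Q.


X/∼ = {[g=j], [h=k], [i]}; |τ_Q| = 2.

Equivalence classes: [g=j], [h=k], [i].
Quotient map π: X → X/∼ sends g ↦ [g=j], h ↦ [h=k], i ↦ [i], j ↦ [g=j], k ↦ [h=k].
For each subset V ⊆ X/∼, compute π^{-1}(V) ⊆ X and check whether π^{-1}(V) ∈ τ. V is open in τ_Q iff π^{-1}(V) ∈ τ.
  V = {}: π^{-1}(V) = ∅ ∈ τ ✓.
  V = {[g=j]}: π^{-1}(V) = {g, j} ∉ τ ✗.
  V = {[h=k]}: π^{-1}(V) = {h, k} ∉ τ ✗.
  V = {[g=j], [h=k]}: π^{-1}(V) = {g, h, j, k} ∉ τ ✗.
  V = {[i]}: π^{-1}(V) = {i} ∉ τ ✗.
  V = {[g=j], [i]}: π^{-1}(V) = {g, i, j} ∉ τ ✗.
  V = {[h=k], [i]}: π^{-1}(V) = {h, i, k} ∉ τ ✗.
  V = {[g=j], [h=k], [i]}: π^{-1}(V) = {g, h, i, j, k} ∈ τ ✓.
Open sets in the quotient: τ_Q = {{}, {[g=j], [h=k], [i]}} (2 elements).


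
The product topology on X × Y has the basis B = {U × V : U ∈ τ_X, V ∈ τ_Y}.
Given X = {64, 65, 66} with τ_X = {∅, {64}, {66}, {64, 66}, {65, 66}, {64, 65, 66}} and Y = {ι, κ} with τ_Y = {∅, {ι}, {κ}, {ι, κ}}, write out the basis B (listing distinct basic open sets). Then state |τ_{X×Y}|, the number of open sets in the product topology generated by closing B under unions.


Basis B = {∅ × ∅, {64} × {ι}, {64} × {κ}, {66} × {ι}, {66} × {κ}, {64} × {ι, κ}, {64, 66} × {ι}, {64, 66} × {κ}, {65, 66} × {ι}, {65, 66} × {κ}, {66} × {ι, κ}, {64, 65, 66} × {ι}, {64, 65, 66} × {κ}, {64, 66} × {ι, κ}, {65, 66} × {ι, κ}, {64, 65, 66} × {ι, κ}}; |τ_{X×Y}| = 36.

Enumerate products U × V with U ∈ τ_X, V ∈ τ_Y (deduplicated):
  ∅ × ∅ = {} (∅)
  {64} × {ι} = {(64,ι)}
  {64} × {κ} = {(64,κ)}
  {66} × {ι} = {(66,ι)}
  {66} × {κ} = {(66,κ)}
  {64} × {ι, κ} = {(64,ι), (64,κ)}
  {64, 66} × {ι} = {(64,ι), (66,ι)}
  {64, 66} × {κ} = {(64,κ), (66,κ)}
  {65, 66} × {ι} = {(65,ι), (66,ι)}
  {65, 66} × {κ} = {(65,κ), (66,κ)}
  {66} × {ι, κ} = {(66,ι), (66,κ)}
  {64, 65, 66} × {ι} = {(64,ι), (65,ι), (66,ι)}
  {64, 65, 66} × {κ} = {(64,κ), (65,κ), (66,κ)}
  {64, 66} × {ι, κ} = {(64,ι), (64,κ), (66,ι), (66,κ)}
  {65, 66} × {ι, κ} = {(65,ι), (65,κ), (66,ι), (66,κ)}
  {64, 65, 66} × {ι, κ} = {(64,ι), (64,κ), (65,ι), (65,κ), (66,ι), (66,κ)}
These 16 distinct sets form the basis B.
Close under arbitrary unions to get τ_{X×Y}; counting gives |τ_{X×Y}| = 36.


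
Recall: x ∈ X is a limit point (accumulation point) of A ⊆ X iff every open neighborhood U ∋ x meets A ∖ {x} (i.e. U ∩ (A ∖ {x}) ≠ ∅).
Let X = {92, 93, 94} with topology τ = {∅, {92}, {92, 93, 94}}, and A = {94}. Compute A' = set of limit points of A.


A' = {93}

For each x ∈ X, list the open sets U ∈ τ with x ∈ U, then check whether U ∩ (A ∖ {x}) ≠ ∅ for every such U.
  x = 92: open {92} ∋ x has {92} ∩ (A ∖ {92}) = ∅, so x is NOT a limit point.
  x = 93: opens ∋ x are {92, 93, 94}; each meets A ∖ {93}, so x IS a limit point.
  x = 94: open {92, 93, 94} ∋ x has {92, 93, 94} ∩ (A ∖ {94}) = ∅, so x is NOT a limit point.
Collecting: A' = {93}.


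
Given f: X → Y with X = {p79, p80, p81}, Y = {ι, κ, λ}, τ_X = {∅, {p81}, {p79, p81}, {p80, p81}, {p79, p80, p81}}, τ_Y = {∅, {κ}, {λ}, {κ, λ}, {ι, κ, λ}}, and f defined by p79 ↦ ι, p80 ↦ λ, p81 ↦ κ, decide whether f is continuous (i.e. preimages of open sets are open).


f is NOT continuous.

Compute f^{-1}(U) for each U ∈ τ_Y:
  U = ∅: f^{-1}(U) = ∅ ∈ τ_X ✓.
  U = {κ}: f^{-1}(U) = {p81} ∈ τ_X ✓.
  U = {λ}: f^{-1}(U) = {p80} ∉ τ_X ✗.
  U = {κ, λ}: f^{-1}(U) = {p80, p81} ∈ τ_X ✓.
  U = {ι, κ, λ}: f^{-1}(U) = {p79, p80, p81} ∈ τ_X ✓.
Found U = {λ} with f^{-1}(U) = {p80} not in τ_X. Therefore f is NOT continuous.


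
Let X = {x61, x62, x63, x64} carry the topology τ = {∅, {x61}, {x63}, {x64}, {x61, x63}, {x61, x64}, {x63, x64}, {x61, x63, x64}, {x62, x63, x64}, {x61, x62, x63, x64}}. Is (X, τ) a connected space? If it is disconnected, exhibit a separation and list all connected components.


(X, τ) is disconnected; components = [{x61}, {x62, x63, x64}].

Find clopen sets (U ∈ τ with X ∖ U ∈ τ):
  U = ∅, X ∖ U = {x61, x62, x63, x64} — both open, so U is clopen.
  U = {x61}, X ∖ U = {x62, x63, x64} — both open, so U is clopen.
  U = {x62, x63, x64}, X ∖ U = {x61} — both open, so U is clopen.
  U = {x61, x62, x63, x64}, X ∖ U = ∅ — both open, so U is clopen.
Nontrivial clopen(s) exist: e.g. {x61}. So (X, τ) is disconnected.
Compute connected components by grouping points that agree on all clopens:
  component: {x61}
  component: {x62, x63, x64}


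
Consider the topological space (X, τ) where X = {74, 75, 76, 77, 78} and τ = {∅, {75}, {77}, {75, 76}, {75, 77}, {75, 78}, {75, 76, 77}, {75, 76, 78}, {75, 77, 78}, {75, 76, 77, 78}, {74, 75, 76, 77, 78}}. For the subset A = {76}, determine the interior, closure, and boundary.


int(A) = ∅, cl(A) = {74, 76}, ∂A = {74, 76}.

Closed sets in (X, τ) are complements of opens:
  closed(X, τ) = {∅, {74}, {74, 76}, {74, 77}, {74, 78}, {74, 76, 77}, {74, 76, 78}, {74, 77, 78}, {74, 75, 76, 78}, {74, 76, 77, 78}, {74, 75, 76, 77, 78}}.
int(A) = ⋃ {U ∈ τ : U ⊆ A}. Opens contained in A: ∅.
Taking the union of these: int(A) = ∅.
cl(A) = ⋂ {C closed : A ⊆ C}. Closed sets containing A: {74, 76}, {74, 76, 77}, {74, 76, 78}, {74, 75, 76, 78}, {74, 76, 77, 78}, {74, 75, 76, 77, 78}.
Intersecting these: cl(A) = {74, 76}.
∂A = cl(A) ∖ int(A) = {74, 76} ∖ ∅ = {74, 76}.


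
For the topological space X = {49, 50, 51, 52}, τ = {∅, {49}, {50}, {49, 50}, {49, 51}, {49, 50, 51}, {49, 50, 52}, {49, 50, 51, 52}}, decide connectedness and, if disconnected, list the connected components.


(X, τ) is connected.

Find clopen sets (U ∈ τ with X ∖ U ∈ τ):
  U = ∅, X ∖ U = {49, 50, 51, 52} — both open, so U is clopen.
  U = {49, 50, 51, 52}, X ∖ U = ∅ — both open, so U is clopen.
Only trivial clopens (∅ and X) exist, so (X, τ) is connected.
Compute connected components by grouping points that agree on all clopens:
  component: {49, 50, 51, 52}


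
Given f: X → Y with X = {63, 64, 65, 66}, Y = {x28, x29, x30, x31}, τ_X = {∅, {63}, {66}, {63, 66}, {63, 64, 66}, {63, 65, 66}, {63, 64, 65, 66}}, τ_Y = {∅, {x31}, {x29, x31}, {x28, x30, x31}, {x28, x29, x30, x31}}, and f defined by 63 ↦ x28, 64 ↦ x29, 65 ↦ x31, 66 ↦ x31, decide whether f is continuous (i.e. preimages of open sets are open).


f is NOT continuous.

Compute f^{-1}(U) for each U ∈ τ_Y:
  U = ∅: f^{-1}(U) = ∅ ∈ τ_X ✓.
  U = {x31}: f^{-1}(U) = {65, 66} ∉ τ_X ✗.
  U = {x29, x31}: f^{-1}(U) = {64, 65, 66} ∉ τ_X ✗.
  U = {x28, x30, x31}: f^{-1}(U) = {63, 65, 66} ∈ τ_X ✓.
  U = {x28, x29, x30, x31}: f^{-1}(U) = {63, 64, 65, 66} ∈ τ_X ✓.
Found U = {x31} with f^{-1}(U) = {65, 66} not in τ_X. Therefore f is NOT continuous.


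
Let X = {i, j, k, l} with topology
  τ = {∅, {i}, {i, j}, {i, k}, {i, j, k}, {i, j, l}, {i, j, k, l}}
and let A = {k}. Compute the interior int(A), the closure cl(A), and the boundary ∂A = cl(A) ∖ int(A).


int(A) = ∅, cl(A) = {k}, ∂A = {k}.

Closed sets in (X, τ) are complements of opens:
  closed(X, τ) = {∅, {k}, {l}, {j, l}, {k, l}, {j, k, l}, {i, j, k, l}}.
int(A) = ⋃ {U ∈ τ : U ⊆ A}. Opens contained in A: ∅.
Taking the union of these: int(A) = ∅.
cl(A) = ⋂ {C closed : A ⊆ C}. Closed sets containing A: {k}, {k, l}, {j, k, l}, {i, j, k, l}.
Intersecting these: cl(A) = {k}.
∂A = cl(A) ∖ int(A) = {k} ∖ ∅ = {k}.


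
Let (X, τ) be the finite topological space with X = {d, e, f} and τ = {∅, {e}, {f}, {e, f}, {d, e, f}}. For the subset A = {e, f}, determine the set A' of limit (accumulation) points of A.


A' = {d}

For each x ∈ X, list the open sets U ∈ τ with x ∈ U, then check whether U ∩ (A ∖ {x}) ≠ ∅ for every such U.
  x = d: opens ∋ x are {d, e, f}; each meets A ∖ {d}, so x IS a limit point.
  x = e: open {e} ∋ x has {e} ∩ (A ∖ {e}) = ∅, so x is NOT a limit point.
  x = f: open {f} ∋ x has {f} ∩ (A ∖ {f}) = ∅, so x is NOT a limit point.
Collecting: A' = {d}.


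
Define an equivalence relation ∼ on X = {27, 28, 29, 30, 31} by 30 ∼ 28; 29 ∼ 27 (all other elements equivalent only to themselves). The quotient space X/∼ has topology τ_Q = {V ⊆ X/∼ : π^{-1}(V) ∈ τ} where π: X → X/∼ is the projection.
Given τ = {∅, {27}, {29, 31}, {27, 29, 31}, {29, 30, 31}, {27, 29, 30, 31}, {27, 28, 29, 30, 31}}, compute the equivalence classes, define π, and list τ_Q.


X/∼ = {[27=29], [28=30], [31]}; |τ_Q| = 3.

Equivalence classes: [27=29], [28=30], [31].
Quotient map π: X → X/∼ sends 27 ↦ [27=29], 28 ↦ [28=30], 29 ↦ [27=29], 30 ↦ [28=30], 31 ↦ [31].
For each subset V ⊆ X/∼, compute π^{-1}(V) ⊆ X and check whether π^{-1}(V) ∈ τ. V is open in τ_Q iff π^{-1}(V) ∈ τ.
  V = {}: π^{-1}(V) = ∅ ∈ τ ✓.
  V = {[27=29]}: π^{-1}(V) = {27, 29} ∉ τ ✗.
  V = {[28=30]}: π^{-1}(V) = {28, 30} ∉ τ ✗.
  V = {[27=29], [28=30]}: π^{-1}(V) = {27, 28, 29, 30} ∉ τ ✗.
  V = {[31]}: π^{-1}(V) = {31} ∉ τ ✗.
  V = {[27=29], [31]}: π^{-1}(V) = {27, 29, 31} ∈ τ ✓.
  V = {[28=30], [31]}: π^{-1}(V) = {28, 30, 31} ∉ τ ✗.
  V = {[27=29], [28=30], [31]}: π^{-1}(V) = {27, 28, 29, 30, 31} ∈ τ ✓.
Open sets in the quotient: τ_Q = {{}, {[27=29], [31]}, {[27=29], [28=30], [31]}} (3 elements).


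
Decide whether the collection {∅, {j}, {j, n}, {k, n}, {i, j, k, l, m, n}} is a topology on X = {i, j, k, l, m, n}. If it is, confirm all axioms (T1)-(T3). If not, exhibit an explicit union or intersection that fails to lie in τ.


τ is NOT a topology on X.

Axiom (T1): ∅ ∈ τ? Yes; X ∈ τ? Yes.
Axiom (T2/T3): check pairwise unions and intersections of members of τ.
Counterexample for (T2): {j} ∪ {k, n} = {j, k, n} ∉ τ. Therefore τ is NOT a topology.


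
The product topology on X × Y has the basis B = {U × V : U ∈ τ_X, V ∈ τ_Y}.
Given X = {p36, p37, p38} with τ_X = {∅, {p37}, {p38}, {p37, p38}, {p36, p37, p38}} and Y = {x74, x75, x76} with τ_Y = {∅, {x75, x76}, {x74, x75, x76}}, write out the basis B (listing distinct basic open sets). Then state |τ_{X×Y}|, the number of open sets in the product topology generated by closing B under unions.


Basis B = {∅ × ∅, {p37} × {x75, x76}, {p38} × {x75, x76}, {p37} × {x74, x75, x76}, {p38} × {x74, x75, x76}, {p37, p38} × {x75, x76}, {p36, p37, p38} × {x75, x76}, {p37, p38} × {x74, x75, x76}, {p36, p37, p38} × {x74, x75, x76}}; |τ_{X×Y}| = 14.

Enumerate products U × V with U ∈ τ_X, V ∈ τ_Y (deduplicated):
  ∅ × ∅ = {} (∅)
  {p37} × {x75, x76} = {(p37,x75), (p37,x76)}
  {p38} × {x75, x76} = {(p38,x75), (p38,x76)}
  {p37} × {x74, x75, x76} = {(p37,x74), (p37,x75), (p37,x76)}
  {p38} × {x74, x75, x76} = {(p38,x74), (p38,x75), (p38,x76)}
  {p37, p38} × {x75, x76} = {(p37,x75), (p37,x76), (p38,x75), (p38,x76)}
  {p36, p37, p38} × {x75, x76} = {(p36,x75), (p36,x76), (p37,x75), (p37,x76), (p38,x75), (p38,x76)}
  {p37, p38} × {x74, x75, x76} = {(p37,x74), (p37,x75), (p37,x76), (p38,x74), (p38,x75), (p38,x76)}
  {p36, p37, p38} × {x74, x75, x76} = {(p36,x74), (p36,x75), (p36,x76), (p37,x74), (p37,x75), (p37,x76), (p38,x74), (p38,x75), (p38,x76)}
These 9 distinct sets form the basis B.
Close under arbitrary unions to get τ_{X×Y}; counting gives |τ_{X×Y}| = 14.


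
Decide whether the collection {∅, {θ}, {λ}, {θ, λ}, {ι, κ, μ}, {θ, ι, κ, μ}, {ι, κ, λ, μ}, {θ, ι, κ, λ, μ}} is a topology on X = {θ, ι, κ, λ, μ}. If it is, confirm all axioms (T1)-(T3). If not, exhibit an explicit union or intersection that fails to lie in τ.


τ IS a topology on X.

Axiom (T1): ∅ ∈ τ? Yes; X ∈ τ? Yes.
Axiom (T2/T3): check pairwise unions and intersections of members of τ.
All pairwise intersections and unions checked — each lies in τ. Therefore τ satisfies (T1), (T2), (T3): it IS a topology on X.


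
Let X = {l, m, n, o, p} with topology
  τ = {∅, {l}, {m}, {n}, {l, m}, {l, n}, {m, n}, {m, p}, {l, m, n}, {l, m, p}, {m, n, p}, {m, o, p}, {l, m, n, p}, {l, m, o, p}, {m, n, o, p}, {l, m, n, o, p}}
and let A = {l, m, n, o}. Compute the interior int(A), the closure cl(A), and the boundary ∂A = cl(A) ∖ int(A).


int(A) = {l, m, n}, cl(A) = {l, m, n, o, p}, ∂A = {o, p}.

Closed sets in (X, τ) are complements of opens:
  closed(X, τ) = {∅, {l}, {n}, {o}, {l, n}, {l, o}, {n, o}, {o, p}, {l, n, o}, {l, o, p}, {m, o, p}, {n, o, p}, {l, m, o, p}, {l, n, o, p}, {m, n, o, p}, {l, m, n, o, p}}.
int(A) = ⋃ {U ∈ τ : U ⊆ A}. Opens contained in A: ∅, {l}, {m}, {n}, {l, m}, {l, n}, {m, n}, {l, m, n}.
Taking the union of these: int(A) = {l, m, n}.
cl(A) = ⋂ {C closed : A ⊆ C}. Closed sets containing A: {l, m, n, o, p}.
Intersecting these: cl(A) = {l, m, n, o, p}.
∂A = cl(A) ∖ int(A) = {l, m, n, o, p} ∖ {l, m, n} = {o, p}.


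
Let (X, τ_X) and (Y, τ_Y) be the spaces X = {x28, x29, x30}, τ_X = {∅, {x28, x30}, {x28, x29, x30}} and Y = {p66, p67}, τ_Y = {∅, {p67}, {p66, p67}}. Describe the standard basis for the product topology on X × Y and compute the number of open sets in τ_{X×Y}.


Basis B = {∅ × ∅, {x28, x30} × {p67}, {x28, x29, x30} × {p67}, {x28, x30} × {p66, p67}, {x28, x29, x30} × {p66, p67}}; |τ_{X×Y}| = 6.

Enumerate products U × V with U ∈ τ_X, V ∈ τ_Y (deduplicated):
  ∅ × ∅ = {} (∅)
  {x28, x30} × {p67} = {(x28,p67), (x30,p67)}
  {x28, x29, x30} × {p67} = {(x28,p67), (x29,p67), (x30,p67)}
  {x28, x30} × {p66, p67} = {(x28,p66), (x28,p67), (x30,p66), (x30,p67)}
  {x28, x29, x30} × {p66, p67} = {(x28,p66), (x28,p67), (x29,p66), (x29,p67), (x30,p66), (x30,p67)}
These 5 distinct sets form the basis B.
Close under arbitrary unions to get τ_{X×Y}; counting gives |τ_{X×Y}| = 6.


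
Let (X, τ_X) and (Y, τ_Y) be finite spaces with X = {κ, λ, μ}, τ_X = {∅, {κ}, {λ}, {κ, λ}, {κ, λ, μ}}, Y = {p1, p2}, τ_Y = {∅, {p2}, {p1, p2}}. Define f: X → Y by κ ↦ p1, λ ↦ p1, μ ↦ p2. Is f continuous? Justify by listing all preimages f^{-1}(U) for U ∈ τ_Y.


f is NOT continuous.

Compute f^{-1}(U) for each U ∈ τ_Y:
  U = ∅: f^{-1}(U) = ∅ ∈ τ_X ✓.
  U = {p2}: f^{-1}(U) = {μ} ∉ τ_X ✗.
  U = {p1, p2}: f^{-1}(U) = {κ, λ, μ} ∈ τ_X ✓.
Found U = {p2} with f^{-1}(U) = {μ} not in τ_X. Therefore f is NOT continuous.


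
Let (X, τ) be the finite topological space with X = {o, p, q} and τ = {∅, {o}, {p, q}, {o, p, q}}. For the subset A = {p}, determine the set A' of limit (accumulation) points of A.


A' = {q}

For each x ∈ X, list the open sets U ∈ τ with x ∈ U, then check whether U ∩ (A ∖ {x}) ≠ ∅ for every such U.
  x = o: open {o} ∋ x has {o} ∩ (A ∖ {o}) = ∅, so x is NOT a limit point.
  x = p: open {p, q} ∋ x has {p, q} ∩ (A ∖ {p}) = ∅, so x is NOT a limit point.
  x = q: opens ∋ x are {p, q}, {o, p, q}; each meets A ∖ {q}, so x IS a limit point.
Collecting: A' = {q}.


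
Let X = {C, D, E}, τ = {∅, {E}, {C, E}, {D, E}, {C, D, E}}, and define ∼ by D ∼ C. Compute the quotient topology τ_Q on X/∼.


X/∼ = {[C=D], [E]}; |τ_Q| = 3.

Equivalence classes: [C=D], [E].
Quotient map π: X → X/∼ sends C ↦ [C=D], D ↦ [C=D], E ↦ [E].
For each subset V ⊆ X/∼, compute π^{-1}(V) ⊆ X and check whether π^{-1}(V) ∈ τ. V is open in τ_Q iff π^{-1}(V) ∈ τ.
  V = {}: π^{-1}(V) = ∅ ∈ τ ✓.
  V = {[C=D]}: π^{-1}(V) = {C, D} ∉ τ ✗.
  V = {[E]}: π^{-1}(V) = {E} ∈ τ ✓.
  V = {[C=D], [E]}: π^{-1}(V) = {C, D, E} ∈ τ ✓.
Open sets in the quotient: τ_Q = {{}, {[E]}, {[C=D], [E]}} (3 elements).


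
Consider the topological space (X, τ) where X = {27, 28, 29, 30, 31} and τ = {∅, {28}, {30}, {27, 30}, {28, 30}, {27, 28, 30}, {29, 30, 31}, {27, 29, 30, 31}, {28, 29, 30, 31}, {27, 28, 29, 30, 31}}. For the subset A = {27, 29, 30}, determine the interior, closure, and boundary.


int(A) = {27, 30}, cl(A) = {27, 29, 30, 31}, ∂A = {29, 31}.

Closed sets in (X, τ) are complements of opens:
  closed(X, τ) = {∅, {27}, {28}, {27, 28}, {29, 31}, {27, 29, 31}, {28, 29, 31}, {27, 28, 29, 31}, {27, 29, 30, 31}, {27, 28, 29, 30, 31}}.
int(A) = ⋃ {U ∈ τ : U ⊆ A}. Opens contained in A: ∅, {30}, {27, 30}.
Taking the union of these: int(A) = {27, 30}.
cl(A) = ⋂ {C closed : A ⊆ C}. Closed sets containing A: {27, 29, 30, 31}, {27, 28, 29, 30, 31}.
Intersecting these: cl(A) = {27, 29, 30, 31}.
∂A = cl(A) ∖ int(A) = {27, 29, 30, 31} ∖ {27, 30} = {29, 31}.


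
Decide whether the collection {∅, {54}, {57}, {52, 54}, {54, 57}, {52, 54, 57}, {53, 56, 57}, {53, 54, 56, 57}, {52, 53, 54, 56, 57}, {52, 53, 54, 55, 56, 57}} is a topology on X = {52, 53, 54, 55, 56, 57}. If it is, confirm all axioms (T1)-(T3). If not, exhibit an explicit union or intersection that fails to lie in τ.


τ IS a topology on X.

Axiom (T1): ∅ ∈ τ? Yes; X ∈ τ? Yes.
Axiom (T2/T3): check pairwise unions and intersections of members of τ.
All pairwise intersections and unions checked — each lies in τ. Therefore τ satisfies (T1), (T2), (T3): it IS a topology on X.


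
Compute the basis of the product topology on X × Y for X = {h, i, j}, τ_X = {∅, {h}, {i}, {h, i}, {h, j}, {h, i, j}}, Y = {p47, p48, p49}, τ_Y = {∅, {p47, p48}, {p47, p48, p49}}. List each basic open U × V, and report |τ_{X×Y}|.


Basis B = {∅ × ∅, {h} × {p47, p48}, {i} × {p47, p48}, {h} × {p47, p48, p49}, {i} × {p47, p48, p49}, {h, i} × {p47, p48}, {h, j} × {p47, p48}, {h, i} × {p47, p48, p49}, {h, j} × {p47, p48, p49}, {h, i, j} × {p47, p48}, {h, i, j} × {p47, p48, p49}}; |τ_{X×Y}| = 18.

Enumerate products U × V with U ∈ τ_X, V ∈ τ_Y (deduplicated):
  ∅ × ∅ = {} (∅)
  {h} × {p47, p48} = {(h,p47), (h,p48)}
  {i} × {p47, p48} = {(i,p47), (i,p48)}
  {h} × {p47, p48, p49} = {(h,p47), (h,p48), (h,p49)}
  {i} × {p47, p48, p49} = {(i,p47), (i,p48), (i,p49)}
  {h, i} × {p47, p48} = {(h,p47), (h,p48), (i,p47), (i,p48)}
  {h, j} × {p47, p48} = {(h,p47), (h,p48), (j,p47), (j,p48)}
  {h, i} × {p47, p48, p49} = {(h,p47), (h,p48), (h,p49), (i,p47), (i,p48), (i,p49)}
  {h, j} × {p47, p48, p49} = {(h,p47), (h,p48), (h,p49), (j,p47), (j,p48), (j,p49)}
  {h, i, j} × {p47, p48} = {(h,p47), (h,p48), (i,p47), (i,p48), (j,p47), (j,p48)}
  {h, i, j} × {p47, p48, p49} = {(h,p47), (h,p48), (h,p49), (i,p47), (i,p48), (i,p49), (j,p47), (j,p48), (j,p49)}
These 11 distinct sets form the basis B.
Close under arbitrary unions to get τ_{X×Y}; counting gives |τ_{X×Y}| = 18.


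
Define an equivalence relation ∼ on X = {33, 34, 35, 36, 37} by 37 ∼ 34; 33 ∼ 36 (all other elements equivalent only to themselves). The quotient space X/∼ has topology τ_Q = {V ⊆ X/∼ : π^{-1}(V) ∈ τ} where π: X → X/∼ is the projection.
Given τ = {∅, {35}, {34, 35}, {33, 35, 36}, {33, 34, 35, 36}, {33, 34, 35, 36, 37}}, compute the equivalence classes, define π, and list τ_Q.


X/∼ = {[33=36], [34=37], [35]}; |τ_Q| = 4.

Equivalence classes: [33=36], [34=37], [35].
Quotient map π: X → X/∼ sends 33 ↦ [33=36], 34 ↦ [34=37], 35 ↦ [35], 36 ↦ [33=36], 37 ↦ [34=37].
For each subset V ⊆ X/∼, compute π^{-1}(V) ⊆ X and check whether π^{-1}(V) ∈ τ. V is open in τ_Q iff π^{-1}(V) ∈ τ.
  V = {}: π^{-1}(V) = ∅ ∈ τ ✓.
  V = {[33=36]}: π^{-1}(V) = {33, 36} ∉ τ ✗.
  V = {[34=37]}: π^{-1}(V) = {34, 37} ∉ τ ✗.
  V = {[33=36], [34=37]}: π^{-1}(V) = {33, 34, 36, 37} ∉ τ ✗.
  V = {[35]}: π^{-1}(V) = {35} ∈ τ ✓.
  V = {[33=36], [35]}: π^{-1}(V) = {33, 35, 36} ∈ τ ✓.
  V = {[34=37], [35]}: π^{-1}(V) = {34, 35, 37} ∉ τ ✗.
  V = {[33=36], [34=37], [35]}: π^{-1}(V) = {33, 34, 35, 36, 37} ∈ τ ✓.
Open sets in the quotient: τ_Q = {{}, {[35]}, {[33=36], [35]}, {[33=36], [34=37], [35]}} (4 elements).


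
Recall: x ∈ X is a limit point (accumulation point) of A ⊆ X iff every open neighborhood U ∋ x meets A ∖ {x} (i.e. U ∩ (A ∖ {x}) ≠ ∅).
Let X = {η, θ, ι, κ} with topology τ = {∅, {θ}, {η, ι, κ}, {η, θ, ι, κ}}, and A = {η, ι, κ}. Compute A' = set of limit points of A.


A' = {η, ι, κ}

For each x ∈ X, list the open sets U ∈ τ with x ∈ U, then check whether U ∩ (A ∖ {x}) ≠ ∅ for every such U.
  x = η: opens ∋ x are {η, ι, κ}, {η, θ, ι, κ}; each meets A ∖ {η}, so x IS a limit point.
  x = θ: open {θ} ∋ x has {θ} ∩ (A ∖ {θ}) = ∅, so x is NOT a limit point.
  x = ι: opens ∋ x are {η, ι, κ}, {η, θ, ι, κ}; each meets A ∖ {ι}, so x IS a limit point.
  x = κ: opens ∋ x are {η, ι, κ}, {η, θ, ι, κ}; each meets A ∖ {κ}, so x IS a limit point.
Collecting: A' = {η, ι, κ}.


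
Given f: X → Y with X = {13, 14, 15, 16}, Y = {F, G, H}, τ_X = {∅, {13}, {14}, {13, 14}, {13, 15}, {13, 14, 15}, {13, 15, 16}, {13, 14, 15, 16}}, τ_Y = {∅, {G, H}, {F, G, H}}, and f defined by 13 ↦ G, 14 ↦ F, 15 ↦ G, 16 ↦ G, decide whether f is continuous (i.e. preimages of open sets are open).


f IS continuous.

Compute f^{-1}(U) for each U ∈ τ_Y:
  U = ∅: f^{-1}(U) = ∅ ∈ τ_X ✓.
  U = {G, H}: f^{-1}(U) = {13, 15, 16} ∈ τ_X ✓.
  U = {F, G, H}: f^{-1}(U) = {13, 14, 15, 16} ∈ τ_X ✓.
Every preimage lies in τ_X, so f IS continuous.


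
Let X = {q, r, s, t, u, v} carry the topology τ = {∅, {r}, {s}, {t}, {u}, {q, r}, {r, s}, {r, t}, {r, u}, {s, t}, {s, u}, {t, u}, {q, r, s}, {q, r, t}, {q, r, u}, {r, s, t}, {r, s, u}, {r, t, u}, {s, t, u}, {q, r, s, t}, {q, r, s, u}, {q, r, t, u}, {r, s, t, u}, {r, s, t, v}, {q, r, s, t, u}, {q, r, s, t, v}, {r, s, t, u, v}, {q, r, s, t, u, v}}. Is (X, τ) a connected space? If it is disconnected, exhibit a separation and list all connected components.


(X, τ) is disconnected; components = [{u}, {q, r, s, t, v}].

Find clopen sets (U ∈ τ with X ∖ U ∈ τ):
  U = ∅, X ∖ U = {q, r, s, t, u, v} — both open, so U is clopen.
  U = {u}, X ∖ U = {q, r, s, t, v} — both open, so U is clopen.
  U = {q, r, s, t, v}, X ∖ U = {u} — both open, so U is clopen.
  U = {q, r, s, t, u, v}, X ∖ U = ∅ — both open, so U is clopen.
Nontrivial clopen(s) exist: e.g. {u}. So (X, τ) is disconnected.
Compute connected components by grouping points that agree on all clopens:
  component: {u}
  component: {q, r, s, t, v}


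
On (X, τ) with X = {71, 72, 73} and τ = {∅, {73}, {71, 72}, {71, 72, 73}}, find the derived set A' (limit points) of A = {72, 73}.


A' = {71}

For each x ∈ X, list the open sets U ∈ τ with x ∈ U, then check whether U ∩ (A ∖ {x}) ≠ ∅ for every such U.
  x = 71: opens ∋ x are {71, 72}, {71, 72, 73}; each meets A ∖ {71}, so x IS a limit point.
  x = 72: open {71, 72} ∋ x has {71, 72} ∩ (A ∖ {72}) = ∅, so x is NOT a limit point.
  x = 73: open {73} ∋ x has {73} ∩ (A ∖ {73}) = ∅, so x is NOT a limit point.
Collecting: A' = {71}.


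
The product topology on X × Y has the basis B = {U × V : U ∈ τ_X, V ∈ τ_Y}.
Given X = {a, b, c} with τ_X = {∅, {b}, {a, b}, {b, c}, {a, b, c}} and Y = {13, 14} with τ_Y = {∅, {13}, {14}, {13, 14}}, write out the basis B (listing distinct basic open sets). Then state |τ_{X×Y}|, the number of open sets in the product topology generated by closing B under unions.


Basis B = {∅ × ∅, {b} × {13}, {b} × {14}, {a, b} × {13}, {a, b} × {14}, {b} × {13, 14}, {b, c} × {13}, {b, c} × {14}, {a, b, c} × {13}, {a, b, c} × {14}, {a, b} × {13, 14}, {b, c} × {13, 14}, {a, b, c} × {13, 14}}; |τ_{X×Y}| = 25.

Enumerate products U × V with U ∈ τ_X, V ∈ τ_Y (deduplicated):
  ∅ × ∅ = {} (∅)
  {b} × {13} = {(b,13)}
  {b} × {14} = {(b,14)}
  {a, b} × {13} = {(a,13), (b,13)}
  {a, b} × {14} = {(a,14), (b,14)}
  {b} × {13, 14} = {(b,13), (b,14)}
  {b, c} × {13} = {(b,13), (c,13)}
  {b, c} × {14} = {(b,14), (c,14)}
  {a, b, c} × {13} = {(a,13), (b,13), (c,13)}
  {a, b, c} × {14} = {(a,14), (b,14), (c,14)}
  {a, b} × {13, 14} = {(a,13), (a,14), (b,13), (b,14)}
  {b, c} × {13, 14} = {(b,13), (b,14), (c,13), (c,14)}
  {a, b, c} × {13, 14} = {(a,13), (a,14), (b,13), (b,14), (c,13), (c,14)}
These 13 distinct sets form the basis B.
Close under arbitrary unions to get τ_{X×Y}; counting gives |τ_{X×Y}| = 25.


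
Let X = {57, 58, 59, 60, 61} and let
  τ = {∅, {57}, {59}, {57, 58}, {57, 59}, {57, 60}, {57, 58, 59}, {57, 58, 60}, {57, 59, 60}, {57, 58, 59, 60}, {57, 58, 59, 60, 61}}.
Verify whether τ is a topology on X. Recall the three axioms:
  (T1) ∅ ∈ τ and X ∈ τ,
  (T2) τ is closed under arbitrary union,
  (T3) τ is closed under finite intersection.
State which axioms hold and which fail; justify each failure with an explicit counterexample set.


τ IS a topology on X.

Axiom (T1): ∅ ∈ τ? Yes; X ∈ τ? Yes.
Axiom (T2/T3): check pairwise unions and intersections of members of τ.
All pairwise intersections and unions checked — each lies in τ. Therefore τ satisfies (T1), (T2), (T3): it IS a topology on X.


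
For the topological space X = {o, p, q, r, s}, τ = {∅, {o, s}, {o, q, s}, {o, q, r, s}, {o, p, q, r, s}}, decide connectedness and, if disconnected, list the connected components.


(X, τ) is connected.

Find clopen sets (U ∈ τ with X ∖ U ∈ τ):
  U = ∅, X ∖ U = {o, p, q, r, s} — both open, so U is clopen.
  U = {o, p, q, r, s}, X ∖ U = ∅ — both open, so U is clopen.
Only trivial clopens (∅ and X) exist, so (X, τ) is connected.
Compute connected components by grouping points that agree on all clopens:
  component: {o, p, q, r, s}


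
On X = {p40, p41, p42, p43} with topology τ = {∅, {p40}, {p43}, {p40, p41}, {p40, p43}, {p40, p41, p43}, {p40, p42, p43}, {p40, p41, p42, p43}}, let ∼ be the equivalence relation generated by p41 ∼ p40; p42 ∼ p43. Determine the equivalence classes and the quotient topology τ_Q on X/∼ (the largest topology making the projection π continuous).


X/∼ = {[p40=p41], [p42=p43]}; |τ_Q| = 3.

Equivalence classes: [p40=p41], [p42=p43].
Quotient map π: X → X/∼ sends p40 ↦ [p40=p41], p41 ↦ [p40=p41], p42 ↦ [p42=p43], p43 ↦ [p42=p43].
For each subset V ⊆ X/∼, compute π^{-1}(V) ⊆ X and check whether π^{-1}(V) ∈ τ. V is open in τ_Q iff π^{-1}(V) ∈ τ.
  V = {}: π^{-1}(V) = ∅ ∈ τ ✓.
  V = {[p40=p41]}: π^{-1}(V) = {p40, p41} ∈ τ ✓.
  V = {[p42=p43]}: π^{-1}(V) = {p42, p43} ∉ τ ✗.
  V = {[p40=p41], [p42=p43]}: π^{-1}(V) = {p40, p41, p42, p43} ∈ τ ✓.
Open sets in the quotient: τ_Q = {{}, {[p40=p41]}, {[p40=p41], [p42=p43]}} (3 elements).


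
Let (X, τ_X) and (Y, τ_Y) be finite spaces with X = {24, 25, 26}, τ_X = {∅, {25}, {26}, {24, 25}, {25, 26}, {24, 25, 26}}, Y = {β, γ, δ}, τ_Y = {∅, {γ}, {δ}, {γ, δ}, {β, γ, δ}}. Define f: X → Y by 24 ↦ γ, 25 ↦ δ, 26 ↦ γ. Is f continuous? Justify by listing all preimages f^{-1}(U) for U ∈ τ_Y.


f is NOT continuous.

Compute f^{-1}(U) for each U ∈ τ_Y:
  U = ∅: f^{-1}(U) = ∅ ∈ τ_X ✓.
  U = {γ}: f^{-1}(U) = {24, 26} ∉ τ_X ✗.
  U = {δ}: f^{-1}(U) = {25} ∈ τ_X ✓.
  U = {γ, δ}: f^{-1}(U) = {24, 25, 26} ∈ τ_X ✓.
  U = {β, γ, δ}: f^{-1}(U) = {24, 25, 26} ∈ τ_X ✓.
Found U = {γ} with f^{-1}(U) = {24, 26} not in τ_X. Therefore f is NOT continuous.


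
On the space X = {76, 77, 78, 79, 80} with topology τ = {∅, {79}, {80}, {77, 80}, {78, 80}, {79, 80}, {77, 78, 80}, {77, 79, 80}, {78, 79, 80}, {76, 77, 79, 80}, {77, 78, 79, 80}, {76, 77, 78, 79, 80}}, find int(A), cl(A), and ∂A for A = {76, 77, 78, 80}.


int(A) = {77, 78, 80}, cl(A) = {76, 77, 78, 80}, ∂A = {76}.

Closed sets in (X, τ) are complements of opens:
  closed(X, τ) = {∅, {76}, {78}, {76, 77}, {76, 78}, {76, 79}, {76, 77, 78}, {76, 77, 79}, {76, 78, 79}, {76, 77, 78, 79}, {76, 77, 78, 80}, {76, 77, 78, 79, 80}}.
int(A) = ⋃ {U ∈ τ : U ⊆ A}. Opens contained in A: ∅, {80}, {77, 80}, {78, 80}, {77, 78, 80}.
Taking the union of these: int(A) = {77, 78, 80}.
cl(A) = ⋂ {C closed : A ⊆ C}. Closed sets containing A: {76, 77, 78, 80}, {76, 77, 78, 79, 80}.
Intersecting these: cl(A) = {76, 77, 78, 80}.
∂A = cl(A) ∖ int(A) = {76, 77, 78, 80} ∖ {77, 78, 80} = {76}.


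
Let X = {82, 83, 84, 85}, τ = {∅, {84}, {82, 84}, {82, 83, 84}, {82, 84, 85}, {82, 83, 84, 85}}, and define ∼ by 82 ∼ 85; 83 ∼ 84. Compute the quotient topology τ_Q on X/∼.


X/∼ = {[82=85], [83=84]}; |τ_Q| = 2.

Equivalence classes: [82=85], [83=84].
Quotient map π: X → X/∼ sends 82 ↦ [82=85], 83 ↦ [83=84], 84 ↦ [83=84], 85 ↦ [82=85].
For each subset V ⊆ X/∼, compute π^{-1}(V) ⊆ X and check whether π^{-1}(V) ∈ τ. V is open in τ_Q iff π^{-1}(V) ∈ τ.
  V = {}: π^{-1}(V) = ∅ ∈ τ ✓.
  V = {[82=85]}: π^{-1}(V) = {82, 85} ∉ τ ✗.
  V = {[83=84]}: π^{-1}(V) = {83, 84} ∉ τ ✗.
  V = {[82=85], [83=84]}: π^{-1}(V) = {82, 83, 84, 85} ∈ τ ✓.
Open sets in the quotient: τ_Q = {{}, {[82=85], [83=84]}} (2 elements).


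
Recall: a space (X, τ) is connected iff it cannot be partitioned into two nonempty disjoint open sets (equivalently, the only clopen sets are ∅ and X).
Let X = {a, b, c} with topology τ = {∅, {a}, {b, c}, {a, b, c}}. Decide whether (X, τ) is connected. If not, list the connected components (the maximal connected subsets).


(X, τ) is disconnected; components = [{a}, {b, c}].

Find clopen sets (U ∈ τ with X ∖ U ∈ τ):
  U = ∅, X ∖ U = {a, b, c} — both open, so U is clopen.
  U = {a}, X ∖ U = {b, c} — both open, so U is clopen.
  U = {b, c}, X ∖ U = {a} — both open, so U is clopen.
  U = {a, b, c}, X ∖ U = ∅ — both open, so U is clopen.
Nontrivial clopen(s) exist: e.g. {b, c}. So (X, τ) is disconnected.
Compute connected components by grouping points that agree on all clopens:
  component: {a}
  component: {b, c}


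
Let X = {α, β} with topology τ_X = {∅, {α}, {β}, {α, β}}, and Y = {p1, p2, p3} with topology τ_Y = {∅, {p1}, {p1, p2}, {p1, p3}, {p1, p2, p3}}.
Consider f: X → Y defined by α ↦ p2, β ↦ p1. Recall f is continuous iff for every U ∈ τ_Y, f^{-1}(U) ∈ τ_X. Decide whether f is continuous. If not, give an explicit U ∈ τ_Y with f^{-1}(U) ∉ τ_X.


f IS continuous.

Compute f^{-1}(U) for each U ∈ τ_Y:
  U = ∅: f^{-1}(U) = ∅ ∈ τ_X ✓.
  U = {p1}: f^{-1}(U) = {β} ∈ τ_X ✓.
  U = {p1, p2}: f^{-1}(U) = {α, β} ∈ τ_X ✓.
  U = {p1, p3}: f^{-1}(U) = {β} ∈ τ_X ✓.
  U = {p1, p2, p3}: f^{-1}(U) = {α, β} ∈ τ_X ✓.
Every preimage lies in τ_X, so f IS continuous.


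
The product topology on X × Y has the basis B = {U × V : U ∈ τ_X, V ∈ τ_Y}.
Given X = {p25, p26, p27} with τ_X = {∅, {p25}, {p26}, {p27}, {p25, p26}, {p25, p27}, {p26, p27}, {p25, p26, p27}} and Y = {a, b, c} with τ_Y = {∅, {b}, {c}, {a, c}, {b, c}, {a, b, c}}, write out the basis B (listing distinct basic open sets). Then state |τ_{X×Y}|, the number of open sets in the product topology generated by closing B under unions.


Basis B = {∅ × ∅, {p25} × {b}, {p25} × {c}, {p26} × {b}, {p26} × {c}, {p27} × {b}, {p27} × {c}, {p25} × {a, c}, {p25} × {b, c}, {p25, p26} × {b}, {p25, p27} × {b}, {p25, p26} × {c}, {p25, p27} × {c}, {p26} × {a, c}, {p26} × {b, c}, {p26, p27} × {b}, {p26, p27} × {c}, {p27} × {a, c}, {p27} × {b, c}, {p25} × {a, b, c}, {p25, p26, p27} × {b}, {p25, p26, p27} × {c}, {p26} × {a, b, c}, {p27} × {a, b, c}, {p25, p26} × {a, c}, {p25, p27} × {a, c}, {p25, p26} × {b, c}, {p25, p27} × {b, c}, {p26, p27} × {a, c}, {p26, p27} × {b, c}, {p25, p26} × {a, b, c}, {p25, p27} × {a, b, c}, {p25, p26, p27} × {a, c}, {p25, p26, p27} × {b, c}, {p26, p27} × {a, b, c}, {p25, p26, p27} × {a, b, c}}; |τ_{X×Y}| = 216.

Enumerate products U × V with U ∈ τ_X, V ∈ τ_Y (deduplicated):
  ∅ × ∅ = {} (∅)
  {p25} × {b} = {(p25,b)}
  {p25} × {c} = {(p25,c)}
  {p26} × {b} = {(p26,b)}
  {p26} × {c} = {(p26,c)}
  {p27} × {b} = {(p27,b)}
  {p27} × {c} = {(p27,c)}
  {p25} × {a, c} = {(p25,a), (p25,c)}
  {p25} × {b, c} = {(p25,b), (p25,c)}
  {p25, p26} × {b} = {(p25,b), (p26,b)}
  {p25, p27} × {b} = {(p25,b), (p27,b)}
  {p25, p26} × {c} = {(p25,c), (p26,c)}
  {p25, p27} × {c} = {(p25,c), (p27,c)}
  {p26} × {a, c} = {(p26,a), (p26,c)}
  {p26} × {b, c} = {(p26,b), (p26,c)}
  {p26, p27} × {b} = {(p26,b), (p27,b)}
  {p26, p27} × {c} = {(p26,c), (p27,c)}
  {p27} × {a, c} = {(p27,a), (p27,c)}
  {p27} × {b, c} = {(p27,b), (p27,c)}
  {p25} × {a, b, c} = {(p25,a), (p25,b), (p25,c)}
  {p25, p26, p27} × {b} = {(p25,b), (p26,b), (p27,b)}
  {p25, p26, p27} × {c} = {(p25,c), (p26,c), (p27,c)}
  {p26} × {a, b, c} = {(p26,a), (p26,b), (p26,c)}
  {p27} × {a, b, c} = {(p27,a), (p27,b), (p27,c)}
  {p25, p26} × {a, c} = {(p25,a), (p25,c), (p26,a), (p26,c)}
  {p25, p27} × {a, c} = {(p25,a), (p25,c), (p27,a), (p27,c)}
  {p25, p26} × {b, c} = {(p25,b), (p25,c), (p26,b), (p26,c)}
  {p25, p27} × {b, c} = {(p25,b), (p25,c), (p27,b), (p27,c)}
  {p26, p27} × {a, c} = {(p26,a), (p26,c), (p27,a), (p27,c)}
  {p26, p27} × {b, c} = {(p26,b), (p26,c), (p27,b), (p27,c)}
  {p25, p26} × {a, b, c} = {(p25,a), (p25,b), (p25,c), (p26,a), (p26,b), (p26,c)}
  {p25, p27} × {a, b, c} = {(p25,a), (p25,b), (p25,c), (p27,a), (p27,b), (p27,c)}
  {p25, p26, p27} × {a, c} = {(p25,a), (p25,c), (p26,a), (p26,c), (p27,a), (p27,c)}
  {p25, p26, p27} × {b, c} = {(p25,b), (p25,c), (p26,b), (p26,c), (p27,b), (p27,c)}
  {p26, p27} × {a, b, c} = {(p26,a), (p26,b), (p26,c), (p27,a), (p27,b), (p27,c)}
  {p25, p26, p27} × {a, b, c} = {(p25,a), (p25,b), (p25,c), (p26,a), (p26,b), (p26,c), (p27,a), (p27,b), (p27,c)}
These 36 distinct sets form the basis B.
Close under arbitrary unions to get τ_{X×Y}; counting gives |τ_{X×Y}| = 216.
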